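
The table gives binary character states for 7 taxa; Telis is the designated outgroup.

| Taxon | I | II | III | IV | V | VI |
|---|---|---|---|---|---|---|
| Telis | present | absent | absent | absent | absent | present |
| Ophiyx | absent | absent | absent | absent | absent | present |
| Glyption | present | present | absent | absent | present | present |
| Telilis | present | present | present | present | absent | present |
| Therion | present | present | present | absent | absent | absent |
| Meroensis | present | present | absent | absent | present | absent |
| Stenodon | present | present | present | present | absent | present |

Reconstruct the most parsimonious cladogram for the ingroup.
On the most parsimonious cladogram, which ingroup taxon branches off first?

Character polarity is set by the outgroup: the derived state is whichever differs from the outgroup's state, so for I, VI the derived state is 'absent', and for the remaining characters it is 'present'.
I (derived state 'absent') is unique to Ophiyx (autapomorphy; uninformative for grouping).
II (derived state 'present') is shared by Glyption, Meroensis, Stenodon, Telilis, and Therion — a synapomorphy uniting that clade.
III: derived state 'present' in Stenodon, Telilis, and Therion only — synapomorphy for {Stenodon, Telilis, Therion}.
Only Stenodon and Telilis show the derived state 'present' for IV, supporting them as a clade.
V: derived state 'present' in Glyption and Meroensis only — synapomorphy for {Glyption, Meroensis}.
VI groups Meroensis and Therion, which is incompatible with the clades supported by the remaining characters; treating it as convergent (homoplasy) costs fewer steps than any alternative tree.
Most parsimonious ingroup topology: (Ophiyx,((Glyption,Meroensis),((Telilis,Stenodon),Therion))).
Ophiyx is sister to the clade containing all other ingroup taxa, so it is the earliest-diverging (most basal) ingroup lineage.

Ophiyx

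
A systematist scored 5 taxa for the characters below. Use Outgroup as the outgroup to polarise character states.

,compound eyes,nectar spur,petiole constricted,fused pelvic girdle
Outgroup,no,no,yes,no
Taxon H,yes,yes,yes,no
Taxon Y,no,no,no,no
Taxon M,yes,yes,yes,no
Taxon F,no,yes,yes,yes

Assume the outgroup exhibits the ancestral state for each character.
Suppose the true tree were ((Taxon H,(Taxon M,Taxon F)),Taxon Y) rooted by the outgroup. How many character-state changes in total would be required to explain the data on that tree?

Map each character onto ((Taxon H,(Taxon M,Taxon F)),Taxon Y) (rooted by Outgroup) and count the minimum state changes it requires (Fitch parsimony):
compound eyes: 2; nectar spur: 1; petiole constricted: 1; fused pelvic girdle: 1.
Total tree length = 5.

5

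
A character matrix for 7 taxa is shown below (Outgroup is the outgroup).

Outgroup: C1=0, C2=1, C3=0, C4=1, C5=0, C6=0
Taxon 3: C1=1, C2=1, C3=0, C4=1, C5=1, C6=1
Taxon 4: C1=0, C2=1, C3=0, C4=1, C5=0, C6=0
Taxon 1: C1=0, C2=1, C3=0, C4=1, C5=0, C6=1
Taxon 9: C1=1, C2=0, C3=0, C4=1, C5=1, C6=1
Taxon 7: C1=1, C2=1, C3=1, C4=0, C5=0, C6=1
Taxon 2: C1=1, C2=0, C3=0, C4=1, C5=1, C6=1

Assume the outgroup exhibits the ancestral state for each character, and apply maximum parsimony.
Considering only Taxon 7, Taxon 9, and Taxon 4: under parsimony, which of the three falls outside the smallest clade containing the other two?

Taxon 4

Character polarity is set by the outgroup: the derived state is whichever differs from the outgroup's state, so for C2, C4 the derived state is '0', and for the remaining characters it is '1'.
C1: derived state '1' in Taxon 2, Taxon 3, Taxon 7, and Taxon 9 only — synapomorphy for {Taxon 2, Taxon 3, Taxon 7, Taxon 9}.
C2: derived state '0' in Taxon 2 and Taxon 9 only — synapomorphy for {Taxon 2, Taxon 9}.
C3 (derived state '1') is unique to Taxon 7 (autapomorphy; uninformative for grouping).
C4: derived state '0' in Taxon 7 only — an autapomorphy, so it tells us nothing about relationships among taxa.
C5 (derived state '1') is shared by Taxon 2, Taxon 3, and Taxon 9 — a synapomorphy uniting that clade.
Only Taxon 1, Taxon 2, Taxon 3, Taxon 7, and Taxon 9 show the derived state '1' for C6, supporting them as a clade.
Most parsimonious ingroup topology: ((((Taxon 3,(Taxon 9,Taxon 2)),Taxon 7),Taxon 1),Taxon 4).
Taxon 9 and Taxon 7 share a more recent common ancestor with each other than either does with Taxon 4, so Taxon 4 is the least closely related of the three.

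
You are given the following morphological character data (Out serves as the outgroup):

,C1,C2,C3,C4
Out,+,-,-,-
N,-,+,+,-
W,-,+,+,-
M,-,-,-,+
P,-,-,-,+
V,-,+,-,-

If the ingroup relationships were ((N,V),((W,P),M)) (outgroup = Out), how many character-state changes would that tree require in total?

Map each character onto ((N,V),((W,P),M)) (rooted by Out) and count the minimum state changes it requires (Fitch parsimony):
C1: 1; C2: 2; C3: 2; C4: 2.
Total tree length = 7.

7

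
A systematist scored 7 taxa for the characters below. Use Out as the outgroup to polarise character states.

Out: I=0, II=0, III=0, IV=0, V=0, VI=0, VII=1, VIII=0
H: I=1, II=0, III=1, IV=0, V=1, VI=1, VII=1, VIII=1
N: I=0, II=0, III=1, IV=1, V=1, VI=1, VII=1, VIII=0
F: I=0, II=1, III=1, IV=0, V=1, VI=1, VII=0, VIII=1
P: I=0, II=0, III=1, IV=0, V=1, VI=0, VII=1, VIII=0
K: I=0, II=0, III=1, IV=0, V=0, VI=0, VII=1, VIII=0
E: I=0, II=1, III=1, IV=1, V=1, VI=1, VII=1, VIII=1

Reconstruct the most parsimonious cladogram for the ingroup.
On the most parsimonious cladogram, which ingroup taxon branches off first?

Character polarity is set by the outgroup: the derived state is whichever differs from the outgroup's state, so for VII the derived state is '0', and for the remaining characters it is '1'.
I: derived state '1' in H only — an autapomorphy, so it tells us nothing about relationships among taxa.
II (derived state '1') is shared by E and F — a synapomorphy uniting that clade.
III (derived state '1') is shared by all ingroup taxa — unites the whole ingroup.
IV groups E and N, which is incompatible with the clades supported by the remaining characters; treating it as convergent (homoplasy) costs fewer steps than any alternative tree.
V (derived state '1') is shared by E, F, H, N, and P — a synapomorphy uniting that clade.
VI: derived state '1' in E, F, H, and N only — synapomorphy for {E, F, H, N}.
VII (derived state '0') is unique to F (autapomorphy; uninformative for grouping).
Only E, F, and H show the derived state '1' for VIII, supporting them as a clade.
Most parsimonious ingroup topology: ((((H,(F,E)),N),P),K).
K is sister to the clade containing all other ingroup taxa, so it is the earliest-diverging (most basal) ingroup lineage.

K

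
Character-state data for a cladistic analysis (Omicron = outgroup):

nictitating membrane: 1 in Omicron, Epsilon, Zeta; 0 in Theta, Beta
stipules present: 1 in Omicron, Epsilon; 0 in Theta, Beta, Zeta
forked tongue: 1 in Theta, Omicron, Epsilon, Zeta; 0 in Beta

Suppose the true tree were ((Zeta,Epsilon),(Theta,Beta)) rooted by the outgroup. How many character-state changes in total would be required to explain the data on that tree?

4

Map each character onto ((Zeta,Epsilon),(Theta,Beta)) (rooted by Omicron) and count the minimum state changes it requires (Fitch parsimony):
nictitating membrane: 1; stipules present: 2; forked tongue: 1.
Total tree length = 4.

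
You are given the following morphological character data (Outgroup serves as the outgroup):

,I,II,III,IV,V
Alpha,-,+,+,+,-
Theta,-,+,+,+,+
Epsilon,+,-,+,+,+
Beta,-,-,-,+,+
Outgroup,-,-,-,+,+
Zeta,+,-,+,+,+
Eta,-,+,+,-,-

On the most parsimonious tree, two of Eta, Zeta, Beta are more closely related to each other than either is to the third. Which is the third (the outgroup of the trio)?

Beta

Character polarity is set by the outgroup: the derived state is whichever differs from the outgroup's state, so for IV, V the derived state is '-', and for the remaining characters it is '+'.
Only Epsilon and Zeta show the derived state '+' for I, supporting them as a clade.
Only Alpha, Eta, and Theta show the derived state '+' for II, supporting them as a clade.
Only Alpha, Epsilon, Eta, Theta, and Zeta show the derived state '+' for III, supporting them as a clade.
IV (derived state '-') is unique to Eta (autapomorphy; uninformative for grouping).
V (derived state '-') is shared by Alpha and Eta — a synapomorphy uniting that clade.
Most parsimonious ingroup topology: ((((Alpha,Eta),Theta),(Epsilon,Zeta)),Beta).
Eta and Zeta share a more recent common ancestor with each other than either does with Beta, so Beta is the least closely related of the three.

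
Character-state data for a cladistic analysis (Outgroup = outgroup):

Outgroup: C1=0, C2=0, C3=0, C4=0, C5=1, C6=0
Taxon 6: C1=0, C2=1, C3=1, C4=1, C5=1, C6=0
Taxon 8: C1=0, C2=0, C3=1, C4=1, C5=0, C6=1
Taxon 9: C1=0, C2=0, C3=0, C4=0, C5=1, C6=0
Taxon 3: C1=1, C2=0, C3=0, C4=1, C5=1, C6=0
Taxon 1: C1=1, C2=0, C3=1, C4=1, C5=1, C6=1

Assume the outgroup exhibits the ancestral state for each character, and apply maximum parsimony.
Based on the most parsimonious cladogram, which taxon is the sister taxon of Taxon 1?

Taxon 8

Character polarity is set by the outgroup: the derived state is whichever differs from the outgroup's state, so for C5 the derived state is '0', and for the remaining characters it is '1'.
C1 groups Taxon 1 and Taxon 3, which is incompatible with the clades supported by the remaining characters; treating it as convergent (homoplasy) costs fewer steps than any alternative tree.
C2: derived state '1' in Taxon 6 only — an autapomorphy, so it tells us nothing about relationships among taxa.
C3: derived state '1' in Taxon 1, Taxon 6, and Taxon 8 only — synapomorphy for {Taxon 1, Taxon 6, Taxon 8}.
C4 (derived state '1') is shared by Taxon 1, Taxon 3, Taxon 6, and Taxon 8 — a synapomorphy uniting that clade.
C5: derived state '0' in Taxon 8 only — an autapomorphy, so it tells us nothing about relationships among taxa.
Only Taxon 1 and Taxon 8 show the derived state '1' for C6, supporting them as a clade.
Most parsimonious ingroup topology: (((Taxon 6,(Taxon 8,Taxon 1)),Taxon 3),Taxon 9).
Taxon 1 and Taxon 8 form a cherry on this tree, so they are sister taxa.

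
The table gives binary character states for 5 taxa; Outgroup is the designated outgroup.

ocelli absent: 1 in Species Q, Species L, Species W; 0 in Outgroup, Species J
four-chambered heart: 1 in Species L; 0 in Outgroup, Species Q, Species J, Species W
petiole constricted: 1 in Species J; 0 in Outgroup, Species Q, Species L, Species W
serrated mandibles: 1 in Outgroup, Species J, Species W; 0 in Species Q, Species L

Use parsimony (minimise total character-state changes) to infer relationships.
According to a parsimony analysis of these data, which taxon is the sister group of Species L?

Species Q

Character polarity is set by the outgroup: the derived state is whichever differs from the outgroup's state, so for serrated mandibles the derived state is '0', and for the remaining characters it is '1'.
ocelli absent: derived state '1' in Species L, Species Q, and Species W only — synapomorphy for {Species L, Species Q, Species W}.
four-chambered heart (derived state '1') is unique to Species L (autapomorphy; uninformative for grouping).
petiole constricted (derived state '1') is unique to Species J (autapomorphy; uninformative for grouping).
serrated mandibles: derived state '0' in Species L and Species Q only — synapomorphy for {Species L, Species Q}.
Most parsimonious ingroup topology: (((Species Q,Species L),Species W),Species J).
Species L and Species Q form a cherry on this tree, so they are sister taxa.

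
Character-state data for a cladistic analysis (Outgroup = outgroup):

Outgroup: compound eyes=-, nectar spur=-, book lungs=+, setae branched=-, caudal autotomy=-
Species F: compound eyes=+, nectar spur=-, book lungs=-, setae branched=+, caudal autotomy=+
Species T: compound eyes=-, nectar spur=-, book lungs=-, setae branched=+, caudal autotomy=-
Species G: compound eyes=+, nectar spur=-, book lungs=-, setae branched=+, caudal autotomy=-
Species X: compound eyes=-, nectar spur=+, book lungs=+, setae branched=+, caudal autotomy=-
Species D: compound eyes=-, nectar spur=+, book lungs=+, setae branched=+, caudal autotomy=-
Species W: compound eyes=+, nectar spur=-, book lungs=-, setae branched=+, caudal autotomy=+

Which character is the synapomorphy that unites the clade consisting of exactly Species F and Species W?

caudal autotomy

Character polarity is set by the outgroup: the derived state is whichever differs from the outgroup's state, so for book lungs the derived state is '-', and for the remaining characters it is '+'.
Only Species F, Species G, and Species W show the derived state '+' for compound eyes, supporting them as a clade.
nectar spur: derived state '+' in Species D and Species X only — synapomorphy for {Species D, Species X}.
book lungs: derived state '-' in Species F, Species G, Species T, and Species W only — synapomorphy for {Species F, Species G, Species T, Species W}.
setae branched (derived state '+') is shared by all ingroup taxa — unites the whole ingroup.
caudal autotomy (derived state '+') is shared by Species F and Species W — a synapomorphy uniting that clade.
Most parsimonious ingroup topology: ((((Species F,Species W),Species G),Species T),(Species X,Species D)).
The clade {Species F, Species W} is supported by caudal autotomy: its derived state '+' occurs in exactly those taxa and in no other taxon (including the outgroup).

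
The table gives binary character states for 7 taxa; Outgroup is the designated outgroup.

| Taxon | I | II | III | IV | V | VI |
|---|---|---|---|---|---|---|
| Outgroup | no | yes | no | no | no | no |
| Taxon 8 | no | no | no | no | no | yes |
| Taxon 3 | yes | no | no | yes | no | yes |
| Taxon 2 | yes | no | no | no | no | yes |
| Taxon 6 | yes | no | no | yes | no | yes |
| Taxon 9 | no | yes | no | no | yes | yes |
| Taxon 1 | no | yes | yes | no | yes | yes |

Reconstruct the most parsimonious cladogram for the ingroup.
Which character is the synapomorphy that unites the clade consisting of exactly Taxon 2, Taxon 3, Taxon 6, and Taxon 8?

II

Character polarity is set by the outgroup: the derived state is whichever differs from the outgroup's state, so for II the derived state is 'no', and for the remaining characters it is 'yes'.
I: derived state 'yes' in Taxon 2, Taxon 3, and Taxon 6 only — synapomorphy for {Taxon 2, Taxon 3, Taxon 6}.
Only Taxon 2, Taxon 3, Taxon 6, and Taxon 8 show the derived state 'no' for II, supporting them as a clade.
III: derived state 'yes' in Taxon 1 only — an autapomorphy, so it tells us nothing about relationships among taxa.
IV (derived state 'yes') is shared by Taxon 3 and Taxon 6 — a synapomorphy uniting that clade.
Only Taxon 1 and Taxon 9 show the derived state 'yes' for V, supporting them as a clade.
All ingroup taxa share the derived state 'yes' for VI; it defines the ingroup but does not resolve relationships within it.
Most parsimonious ingroup topology: ((Taxon 8,((Taxon 3,Taxon 6),Taxon 2)),(Taxon 9,Taxon 1)).
The clade {Taxon 2, Taxon 3, Taxon 6, Taxon 8} is supported by II: its derived state 'no' occurs in exactly those taxa and in no other taxon (including the outgroup).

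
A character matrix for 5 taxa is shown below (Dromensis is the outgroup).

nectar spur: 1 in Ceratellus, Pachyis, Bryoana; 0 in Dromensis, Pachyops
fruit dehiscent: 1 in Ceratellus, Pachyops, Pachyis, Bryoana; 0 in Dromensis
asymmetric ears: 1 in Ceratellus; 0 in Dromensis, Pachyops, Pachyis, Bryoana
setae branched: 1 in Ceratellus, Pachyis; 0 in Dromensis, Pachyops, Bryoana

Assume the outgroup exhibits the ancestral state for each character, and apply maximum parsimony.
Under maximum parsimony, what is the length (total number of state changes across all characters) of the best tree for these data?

4

The outgroup has state '0' for every character, so '1' is the derived state throughout.
Only Bryoana, Ceratellus, and Pachyis show the derived state '1' for nectar spur, supporting them as a clade.
All ingroup taxa share the derived state '1' for fruit dehiscent; it defines the ingroup but does not resolve relationships within it.
asymmetric ears: derived state '1' in Ceratellus only — an autapomorphy, so it tells us nothing about relationships among taxa.
setae branched (derived state '1') is shared by Ceratellus and Pachyis — a synapomorphy uniting that clade.
Most parsimonious ingroup topology: (((Ceratellus,Pachyis),Bryoana),Pachyops).
Changes per character on this tree: nectar spur: 1; fruit dehiscent: 1; asymmetric ears: 1; setae branched: 1.
Total = 4.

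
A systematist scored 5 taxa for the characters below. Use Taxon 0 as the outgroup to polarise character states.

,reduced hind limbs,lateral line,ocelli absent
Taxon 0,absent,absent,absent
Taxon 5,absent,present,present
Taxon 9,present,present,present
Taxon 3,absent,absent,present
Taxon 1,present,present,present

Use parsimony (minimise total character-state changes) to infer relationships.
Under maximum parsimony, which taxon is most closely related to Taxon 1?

The outgroup has state 'absent' for every character, so 'present' is the derived state throughout.
Only Taxon 1 and Taxon 9 show the derived state 'present' for reduced hind limbs, supporting them as a clade.
lateral line (derived state 'present') is shared by Taxon 1, Taxon 5, and Taxon 9 — a synapomorphy uniting that clade.
ocelli absent (derived state 'present') is shared by all ingroup taxa — unites the whole ingroup.
Most parsimonious ingroup topology: ((Taxon 5,(Taxon 9,Taxon 1)),Taxon 3).
Taxon 1 and Taxon 9 form a cherry on this tree, so they are sister taxa.

Taxon 9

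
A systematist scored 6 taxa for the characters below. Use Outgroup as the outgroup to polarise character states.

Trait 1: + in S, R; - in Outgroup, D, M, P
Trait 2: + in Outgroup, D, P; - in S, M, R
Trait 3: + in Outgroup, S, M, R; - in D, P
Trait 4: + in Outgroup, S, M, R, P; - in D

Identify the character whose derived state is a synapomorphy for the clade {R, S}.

Character polarity is set by the outgroup: the derived state is whichever differs from the outgroup's state, so for Trait 2, Trait 3, Trait 4 the derived state is '-', and for the remaining characters it is '+'.
Trait 1 (derived state '+') is shared by R and S — a synapomorphy uniting that clade.
Trait 2: derived state '-' in M, R, and S only — synapomorphy for {M, R, S}.
Only D and P show the derived state '-' for Trait 3, supporting them as a clade.
Trait 4: derived state '-' in D only — an autapomorphy, so it tells us nothing about relationships among taxa.
Most parsimonious ingroup topology: ((D,P),((S,R),M)).
The clade {R, S} is supported by Trait 1: its derived state '+' occurs in exactly those taxa and in no other taxon (including the outgroup).

Trait 1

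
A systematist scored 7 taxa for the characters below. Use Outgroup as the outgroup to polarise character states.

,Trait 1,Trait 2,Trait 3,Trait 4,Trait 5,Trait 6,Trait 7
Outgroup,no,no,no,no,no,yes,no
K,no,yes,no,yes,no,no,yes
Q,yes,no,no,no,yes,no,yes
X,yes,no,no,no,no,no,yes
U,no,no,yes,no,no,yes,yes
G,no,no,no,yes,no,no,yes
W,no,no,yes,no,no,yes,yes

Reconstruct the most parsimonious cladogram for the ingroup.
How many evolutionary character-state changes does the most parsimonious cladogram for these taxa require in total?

7

Character polarity is set by the outgroup: the derived state is whichever differs from the outgroup's state, so for Trait 6 the derived state is 'no', and for the remaining characters it is 'yes'.
Trait 1: derived state 'yes' in Q and X only — synapomorphy for {Q, X}.
Trait 2: derived state 'yes' in K only — an autapomorphy, so it tells us nothing about relationships among taxa.
Only U and W show the derived state 'yes' for Trait 3, supporting them as a clade.
Trait 4 (derived state 'yes') is shared by G and K — a synapomorphy uniting that clade.
Trait 5 (derived state 'yes') is unique to Q (autapomorphy; uninformative for grouping).
Trait 6 (derived state 'no') is shared by G, K, Q, and X — a synapomorphy uniting that clade.
Trait 7 (derived state 'yes') is shared by all ingroup taxa — unites the whole ingroup.
Most parsimonious ingroup topology: (((K,G),(Q,X)),(U,W)).
Changes per character on this tree: Trait 1: 1; Trait 2: 1; Trait 3: 1; Trait 4: 1; Trait 5: 1; Trait 6: 1; Trait 7: 1.
Total = 7.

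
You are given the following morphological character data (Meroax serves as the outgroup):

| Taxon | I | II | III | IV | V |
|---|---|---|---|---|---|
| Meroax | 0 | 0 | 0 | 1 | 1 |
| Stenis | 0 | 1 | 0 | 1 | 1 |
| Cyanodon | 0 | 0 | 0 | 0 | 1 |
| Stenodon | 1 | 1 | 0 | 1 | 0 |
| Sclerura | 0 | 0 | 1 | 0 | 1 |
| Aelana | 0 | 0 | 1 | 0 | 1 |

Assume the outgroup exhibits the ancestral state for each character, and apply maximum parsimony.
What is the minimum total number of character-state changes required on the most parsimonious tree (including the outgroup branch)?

5

Character polarity is set by the outgroup: the derived state is whichever differs from the outgroup's state, so for IV, V the derived state is '0', and for the remaining characters it is '1'.
I (derived state '1') is unique to Stenodon (autapomorphy; uninformative for grouping).
II: derived state '1' in Stenis and Stenodon only — synapomorphy for {Stenis, Stenodon}.
III: derived state '1' in Aelana and Sclerura only — synapomorphy for {Aelana, Sclerura}.
IV (derived state '0') is shared by Aelana, Cyanodon, and Sclerura — a synapomorphy uniting that clade.
V (derived state '0') is unique to Stenodon (autapomorphy; uninformative for grouping).
Most parsimonious ingroup topology: ((Stenis,Stenodon),(Cyanodon,(Sclerura,Aelana))).
Changes per character on this tree: I: 1; II: 1; III: 1; IV: 1; V: 1.
Total = 5.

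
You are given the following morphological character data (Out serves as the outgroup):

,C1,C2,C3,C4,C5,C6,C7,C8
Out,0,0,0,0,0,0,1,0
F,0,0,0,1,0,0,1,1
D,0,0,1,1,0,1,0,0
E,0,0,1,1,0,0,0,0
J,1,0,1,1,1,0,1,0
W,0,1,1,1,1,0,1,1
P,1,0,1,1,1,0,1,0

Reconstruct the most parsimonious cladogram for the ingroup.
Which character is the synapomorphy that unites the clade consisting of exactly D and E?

Character polarity is set by the outgroup: the derived state is whichever differs from the outgroup's state, so for C7 the derived state is '0', and for the remaining characters it is '1'.
C1 (derived state '1') is shared by J and P — a synapomorphy uniting that clade.
C2 (derived state '1') is unique to W (autapomorphy; uninformative for grouping).
Only D, E, J, P, and W show the derived state '1' for C3, supporting them as a clade.
All ingroup taxa share the derived state '1' for C4; it defines the ingroup but does not resolve relationships within it.
C5 (derived state '1') is shared by J, P, and W — a synapomorphy uniting that clade.
C6 (derived state '1') is unique to D (autapomorphy; uninformative for grouping).
C7: derived state '0' in D and E only — synapomorphy for {D, E}.
C8 (state '1') occurs in F and W but conflicts with the nesting implied by the other characters — most parsimoniously interpreted as homoplasy.
Most parsimonious ingroup topology: (F,((D,E),((J,P),W))).
The clade {D, E} is supported by C7: its derived state '0' occurs in exactly those taxa and in no other taxon (including the outgroup).

C7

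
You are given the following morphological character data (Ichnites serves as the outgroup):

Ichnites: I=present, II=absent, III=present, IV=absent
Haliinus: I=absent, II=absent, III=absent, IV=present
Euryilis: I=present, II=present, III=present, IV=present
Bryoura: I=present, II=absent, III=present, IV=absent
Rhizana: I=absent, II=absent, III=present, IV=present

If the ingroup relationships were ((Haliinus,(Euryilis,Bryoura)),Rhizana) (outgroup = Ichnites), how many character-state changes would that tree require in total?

Map each character onto ((Haliinus,(Euryilis,Bryoura)),Rhizana) (rooted by Ichnites) and count the minimum state changes it requires (Fitch parsimony):
I: 2; II: 1; III: 1; IV: 2.
Total tree length = 6.

6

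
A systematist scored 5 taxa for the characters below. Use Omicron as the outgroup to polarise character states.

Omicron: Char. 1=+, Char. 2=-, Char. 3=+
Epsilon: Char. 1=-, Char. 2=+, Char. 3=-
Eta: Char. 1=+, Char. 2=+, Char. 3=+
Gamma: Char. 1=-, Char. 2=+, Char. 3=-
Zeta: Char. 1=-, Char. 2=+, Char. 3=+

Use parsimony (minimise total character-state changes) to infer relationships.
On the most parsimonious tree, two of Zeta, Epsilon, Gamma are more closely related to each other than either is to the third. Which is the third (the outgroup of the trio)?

Character polarity is set by the outgroup: the derived state is whichever differs from the outgroup's state, so for Char. 1, Char. 3 the derived state is '-', and for the remaining characters it is '+'.
Char. 1: derived state '-' in Epsilon, Gamma, and Zeta only — synapomorphy for {Epsilon, Gamma, Zeta}.
All ingroup taxa share the derived state '+' for Char. 2; it defines the ingroup but does not resolve relationships within it.
Char. 3: derived state '-' in Epsilon and Gamma only — synapomorphy for {Epsilon, Gamma}.
Most parsimonious ingroup topology: (((Epsilon,Gamma),Zeta),Eta).
Gamma and Epsilon share a more recent common ancestor with each other than either does with Zeta, so Zeta is the least closely related of the three.

Zeta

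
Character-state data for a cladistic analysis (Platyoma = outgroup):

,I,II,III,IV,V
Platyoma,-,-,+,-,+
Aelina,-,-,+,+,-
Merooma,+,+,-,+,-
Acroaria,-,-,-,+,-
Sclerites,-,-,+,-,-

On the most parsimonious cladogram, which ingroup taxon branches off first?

Sclerites

Character polarity is set by the outgroup: the derived state is whichever differs from the outgroup's state, so for III, V the derived state is '-', and for the remaining characters it is '+'.
I (derived state '+') is unique to Merooma (autapomorphy; uninformative for grouping).
II: derived state '+' in Merooma only — an autapomorphy, so it tells us nothing about relationships among taxa.
III: derived state '-' in Acroaria and Merooma only — synapomorphy for {Acroaria, Merooma}.
IV: derived state '+' in Acroaria, Aelina, and Merooma only — synapomorphy for {Acroaria, Aelina, Merooma}.
All ingroup taxa share the derived state '-' for V; it defines the ingroup but does not resolve relationships within it.
Most parsimonious ingroup topology: ((Aelina,(Merooma,Acroaria)),Sclerites).
Sclerites is sister to the clade containing all other ingroup taxa, so it is the earliest-diverging (most basal) ingroup lineage.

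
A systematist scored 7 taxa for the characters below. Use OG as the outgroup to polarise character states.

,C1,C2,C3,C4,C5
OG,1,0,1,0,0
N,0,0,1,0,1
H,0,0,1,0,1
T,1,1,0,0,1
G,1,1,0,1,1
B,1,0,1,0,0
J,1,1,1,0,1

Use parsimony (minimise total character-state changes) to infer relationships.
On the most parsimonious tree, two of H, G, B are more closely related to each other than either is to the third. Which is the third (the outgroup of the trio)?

B

Character polarity is set by the outgroup: the derived state is whichever differs from the outgroup's state, so for C1, C3 the derived state is '0', and for the remaining characters it is '1'.
Only H and N show the derived state '0' for C1, supporting them as a clade.
C2 (derived state '1') is shared by G, J, and T — a synapomorphy uniting that clade.
C3: derived state '0' in G and T only — synapomorphy for {G, T}.
C4 (derived state '1') is unique to G (autapomorphy; uninformative for grouping).
Only G, H, J, N, and T show the derived state '1' for C5, supporting them as a clade.
Most parsimonious ingroup topology: (((N,H),((T,G),J)),B).
G and H share a more recent common ancestor with each other than either does with B, so B is the least closely related of the three.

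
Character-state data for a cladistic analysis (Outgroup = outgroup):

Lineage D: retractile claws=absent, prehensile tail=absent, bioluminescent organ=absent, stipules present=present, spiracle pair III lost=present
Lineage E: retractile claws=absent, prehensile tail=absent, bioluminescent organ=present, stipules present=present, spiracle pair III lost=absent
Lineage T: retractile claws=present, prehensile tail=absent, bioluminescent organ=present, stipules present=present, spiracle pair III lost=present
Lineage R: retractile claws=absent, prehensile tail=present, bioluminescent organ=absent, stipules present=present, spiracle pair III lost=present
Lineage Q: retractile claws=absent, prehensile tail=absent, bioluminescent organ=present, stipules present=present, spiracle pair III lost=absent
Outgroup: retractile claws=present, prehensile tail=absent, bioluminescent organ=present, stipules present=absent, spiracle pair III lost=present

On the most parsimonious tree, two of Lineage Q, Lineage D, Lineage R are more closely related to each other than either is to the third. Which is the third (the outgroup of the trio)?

Lineage Q

Character polarity is set by the outgroup: the derived state is whichever differs from the outgroup's state, so for retractile claws, bioluminescent organ, spiracle pair III lost the derived state is 'absent', and for the remaining characters it is 'present'.
retractile claws (derived state 'absent') is shared by Lineage D, Lineage E, Lineage Q, and Lineage R — a synapomorphy uniting that clade.
prehensile tail: derived state 'present' in Lineage R only — an autapomorphy, so it tells us nothing about relationships among taxa.
bioluminescent organ: derived state 'absent' in Lineage D and Lineage R only — synapomorphy for {Lineage D, Lineage R}.
All ingroup taxa share the derived state 'present' for stipules present; it defines the ingroup but does not resolve relationships within it.
spiracle pair III lost: derived state 'absent' in Lineage E and Lineage Q only — synapomorphy for {Lineage E, Lineage Q}.
Most parsimonious ingroup topology: (((Lineage E,Lineage Q),(Lineage D,Lineage R)),Lineage T).
Lineage R and Lineage D share a more recent common ancestor with each other than either does with Lineage Q, so Lineage Q is the least closely related of the three.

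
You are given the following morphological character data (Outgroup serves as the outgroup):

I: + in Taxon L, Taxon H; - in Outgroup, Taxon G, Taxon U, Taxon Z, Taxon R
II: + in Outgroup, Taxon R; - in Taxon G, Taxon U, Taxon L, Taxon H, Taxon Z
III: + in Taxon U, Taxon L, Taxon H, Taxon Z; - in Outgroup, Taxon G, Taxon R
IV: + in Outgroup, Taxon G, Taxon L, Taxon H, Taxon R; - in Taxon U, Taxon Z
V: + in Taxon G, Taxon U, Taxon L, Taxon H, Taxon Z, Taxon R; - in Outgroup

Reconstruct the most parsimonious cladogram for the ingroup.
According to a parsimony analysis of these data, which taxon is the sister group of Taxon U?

Taxon Z

Character polarity is set by the outgroup: the derived state is whichever differs from the outgroup's state, so for II, IV the derived state is '-', and for the remaining characters it is '+'.
I (derived state '+') is shared by Taxon H and Taxon L — a synapomorphy uniting that clade.
II: derived state '-' in Taxon G, Taxon H, Taxon L, Taxon U, and Taxon Z only — synapomorphy for {Taxon G, Taxon H, Taxon L, Taxon U, Taxon Z}.
III (derived state '+') is shared by Taxon H, Taxon L, Taxon U, and Taxon Z — a synapomorphy uniting that clade.
IV (derived state '-') is shared by Taxon U and Taxon Z — a synapomorphy uniting that clade.
All ingroup taxa share the derived state '+' for V; it defines the ingroup but does not resolve relationships within it.
Most parsimonious ingroup topology: ((Taxon G,((Taxon U,Taxon Z),(Taxon L,Taxon H))),Taxon R).
Taxon U and Taxon Z form a cherry on this tree, so they are sister taxa.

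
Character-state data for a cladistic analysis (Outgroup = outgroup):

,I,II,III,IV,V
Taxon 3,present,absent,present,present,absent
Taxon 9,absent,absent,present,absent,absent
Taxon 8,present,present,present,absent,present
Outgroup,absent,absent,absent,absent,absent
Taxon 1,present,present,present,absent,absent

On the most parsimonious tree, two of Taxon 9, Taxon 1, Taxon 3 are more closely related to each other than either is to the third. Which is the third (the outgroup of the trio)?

The outgroup has state 'absent' for every character, so 'present' is the derived state throughout.
Only Taxon 1, Taxon 3, and Taxon 8 show the derived state 'present' for I, supporting them as a clade.
II (derived state 'present') is shared by Taxon 1 and Taxon 8 — a synapomorphy uniting that clade.
III (derived state 'present') is shared by all ingroup taxa — unites the whole ingroup.
IV (derived state 'present') is unique to Taxon 3 (autapomorphy; uninformative for grouping).
V (derived state 'present') is unique to Taxon 8 (autapomorphy; uninformative for grouping).
Most parsimonious ingroup topology: (Taxon 9,((Taxon 1,Taxon 8),Taxon 3)).
Taxon 1 and Taxon 3 share a more recent common ancestor with each other than either does with Taxon 9, so Taxon 9 is the least closely related of the three.

Taxon 9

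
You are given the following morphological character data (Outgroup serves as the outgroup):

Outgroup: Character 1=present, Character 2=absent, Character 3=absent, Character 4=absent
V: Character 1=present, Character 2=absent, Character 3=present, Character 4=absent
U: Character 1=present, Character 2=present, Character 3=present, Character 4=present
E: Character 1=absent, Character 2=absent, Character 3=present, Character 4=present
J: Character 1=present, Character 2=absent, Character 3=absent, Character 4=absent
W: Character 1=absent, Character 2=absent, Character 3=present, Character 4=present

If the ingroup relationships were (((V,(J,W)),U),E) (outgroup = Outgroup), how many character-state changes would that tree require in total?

8

Map each character onto (((V,(J,W)),U),E) (rooted by Outgroup) and count the minimum state changes it requires (Fitch parsimony):
Character 1: 2; Character 2: 1; Character 3: 2; Character 4: 3.
Total tree length = 8.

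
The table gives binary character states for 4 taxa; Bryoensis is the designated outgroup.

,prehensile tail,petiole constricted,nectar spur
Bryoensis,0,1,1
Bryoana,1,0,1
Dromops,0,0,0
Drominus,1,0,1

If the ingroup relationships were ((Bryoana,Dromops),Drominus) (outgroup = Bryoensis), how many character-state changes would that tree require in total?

4

Map each character onto ((Bryoana,Dromops),Drominus) (rooted by Bryoensis) and count the minimum state changes it requires (Fitch parsimony):
prehensile tail: 2; petiole constricted: 1; nectar spur: 1.
Total tree length = 4.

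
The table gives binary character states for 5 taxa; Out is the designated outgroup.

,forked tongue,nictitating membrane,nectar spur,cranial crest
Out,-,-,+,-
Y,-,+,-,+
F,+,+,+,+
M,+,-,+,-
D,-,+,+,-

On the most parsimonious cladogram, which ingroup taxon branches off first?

Character polarity is set by the outgroup: the derived state is whichever differs from the outgroup's state, so for nectar spur the derived state is '-', and for the remaining characters it is '+'.
forked tongue groups F and M, which is incompatible with the clades supported by the remaining characters; treating it as convergent (homoplasy) costs fewer steps than any alternative tree.
nictitating membrane: derived state '+' in D, F, and Y only — synapomorphy for {D, F, Y}.
nectar spur: derived state '-' in Y only — an autapomorphy, so it tells us nothing about relationships among taxa.
Only F and Y show the derived state '+' for cranial crest, supporting them as a clade.
Most parsimonious ingroup topology: (((Y,F),D),M).
M is sister to the clade containing all other ingroup taxa, so it is the earliest-diverging (most basal) ingroup lineage.

M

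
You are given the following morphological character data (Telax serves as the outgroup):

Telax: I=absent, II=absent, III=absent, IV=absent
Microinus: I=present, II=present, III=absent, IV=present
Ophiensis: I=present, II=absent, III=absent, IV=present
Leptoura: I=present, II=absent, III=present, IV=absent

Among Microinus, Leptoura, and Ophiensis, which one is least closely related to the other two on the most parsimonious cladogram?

Leptoura

The outgroup has state 'absent' for every character, so 'present' is the derived state throughout.
I (derived state 'present') is shared by all ingroup taxa — unites the whole ingroup.
II (derived state 'present') is unique to Microinus (autapomorphy; uninformative for grouping).
III (derived state 'present') is unique to Leptoura (autapomorphy; uninformative for grouping).
IV (derived state 'present') is shared by Microinus and Ophiensis — a synapomorphy uniting that clade.
Most parsimonious ingroup topology: ((Microinus,Ophiensis),Leptoura).
Ophiensis and Microinus share a more recent common ancestor with each other than either does with Leptoura, so Leptoura is the least closely related of the three.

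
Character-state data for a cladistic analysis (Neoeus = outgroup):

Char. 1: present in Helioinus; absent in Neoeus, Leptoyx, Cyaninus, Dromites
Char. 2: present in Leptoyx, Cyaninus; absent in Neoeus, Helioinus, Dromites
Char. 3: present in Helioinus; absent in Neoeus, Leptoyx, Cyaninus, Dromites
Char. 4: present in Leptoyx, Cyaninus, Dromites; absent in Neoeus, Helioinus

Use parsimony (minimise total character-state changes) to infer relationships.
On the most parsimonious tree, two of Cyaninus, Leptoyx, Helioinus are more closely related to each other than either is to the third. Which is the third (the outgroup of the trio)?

The outgroup has state 'absent' for every character, so 'present' is the derived state throughout.
Char. 1 (derived state 'present') is unique to Helioinus (autapomorphy; uninformative for grouping).
Char. 2: derived state 'present' in Cyaninus and Leptoyx only — synapomorphy for {Cyaninus, Leptoyx}.
Char. 3 (derived state 'present') is unique to Helioinus (autapomorphy; uninformative for grouping).
Char. 4: derived state 'present' in Cyaninus, Dromites, and Leptoyx only — synapomorphy for {Cyaninus, Dromites, Leptoyx}.
Most parsimonious ingroup topology: (((Leptoyx,Cyaninus),Dromites),Helioinus).
Leptoyx and Cyaninus share a more recent common ancestor with each other than either does with Helioinus, so Helioinus is the least closely related of the three.

Helioinus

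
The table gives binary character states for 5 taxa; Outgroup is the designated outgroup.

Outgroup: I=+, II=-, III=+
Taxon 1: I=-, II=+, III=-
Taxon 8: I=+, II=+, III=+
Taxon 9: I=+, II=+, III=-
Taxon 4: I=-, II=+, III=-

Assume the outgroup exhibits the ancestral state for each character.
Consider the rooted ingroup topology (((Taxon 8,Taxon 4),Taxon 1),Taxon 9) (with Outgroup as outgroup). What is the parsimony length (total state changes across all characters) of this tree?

Map each character onto (((Taxon 8,Taxon 4),Taxon 1),Taxon 9) (rooted by Outgroup) and count the minimum state changes it requires (Fitch parsimony):
I: 2; II: 1; III: 2.
Total tree length = 5.

5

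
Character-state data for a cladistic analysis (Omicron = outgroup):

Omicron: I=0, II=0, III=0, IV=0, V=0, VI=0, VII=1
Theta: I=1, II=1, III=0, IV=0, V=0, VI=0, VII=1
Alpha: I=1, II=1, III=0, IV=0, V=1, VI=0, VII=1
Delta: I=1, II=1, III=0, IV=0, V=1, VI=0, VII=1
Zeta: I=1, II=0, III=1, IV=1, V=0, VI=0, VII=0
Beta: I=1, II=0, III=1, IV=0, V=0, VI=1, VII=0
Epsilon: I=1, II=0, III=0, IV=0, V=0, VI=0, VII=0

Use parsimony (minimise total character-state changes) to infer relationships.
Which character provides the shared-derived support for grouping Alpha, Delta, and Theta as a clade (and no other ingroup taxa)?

Character polarity is set by the outgroup: the derived state is whichever differs from the outgroup's state, so for VII the derived state is '0', and for the remaining characters it is '1'.
I (derived state '1') is shared by all ingroup taxa — unites the whole ingroup.
Only Alpha, Delta, and Theta show the derived state '1' for II, supporting them as a clade.
Only Beta and Zeta show the derived state '1' for III, supporting them as a clade.
IV: derived state '1' in Zeta only — an autapomorphy, so it tells us nothing about relationships among taxa.
V (derived state '1') is shared by Alpha and Delta — a synapomorphy uniting that clade.
VI: derived state '1' in Beta only — an autapomorphy, so it tells us nothing about relationships among taxa.
VII (derived state '0') is shared by Beta, Epsilon, and Zeta — a synapomorphy uniting that clade.
Most parsimonious ingroup topology: ((Theta,(Alpha,Delta)),((Zeta,Beta),Epsilon)).
The clade {Alpha, Delta, Theta} is supported by II: its derived state '1' occurs in exactly those taxa and in no other taxon (including the outgroup).

II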